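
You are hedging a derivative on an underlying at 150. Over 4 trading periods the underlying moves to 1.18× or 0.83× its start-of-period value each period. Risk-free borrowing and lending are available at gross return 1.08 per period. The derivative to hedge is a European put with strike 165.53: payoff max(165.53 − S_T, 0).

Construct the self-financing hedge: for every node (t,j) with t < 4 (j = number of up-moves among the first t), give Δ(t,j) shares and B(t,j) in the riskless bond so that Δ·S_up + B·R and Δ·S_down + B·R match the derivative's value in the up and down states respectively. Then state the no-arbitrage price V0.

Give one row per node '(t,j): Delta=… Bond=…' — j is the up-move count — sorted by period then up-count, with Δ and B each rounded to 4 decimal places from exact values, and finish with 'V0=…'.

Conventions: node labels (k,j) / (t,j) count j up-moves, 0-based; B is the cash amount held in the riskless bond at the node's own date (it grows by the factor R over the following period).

Arbitrage-free pricing uses the up-move probability p* = (R−d)/(u−d) = 0.7143, discounting each step at R = 1.08.
At maturity the claim pays: V(4,0)=94.3425, V(4,1)=64.3237, V(4,2)=21.6463, V(4,3)=0.0000, V(4,4)=0.0000
  t=3,j=0: stock 85.7680 → up 101.2063 (V=64.3237), down 71.1875 (V=94.3425). Price 67.5005; hedge Δ=-1.0000, bond B=153.2685.
  t=3,j=1: stock 121.9353 → up 143.8837 (V=21.6463), down 101.2063 (V=64.3237). Price 31.3332; hedge Δ=-1.0000, bond B=153.2685.
  t=3,j=2: stock 173.3538 → up 204.5575 (V=0.0000), down 143.8837 (V=21.6463). Price 5.7265; hedge Δ=-0.3568, bond B=67.5732.
  t=3,j=3: stock 246.4548 → up 290.8167 (V=0.0000), down 204.5575 (V=0.0000). Price 0.0000; hedge Δ=0.0000, bond B=0.0000.
  t=2,j=0: stock 103.3350 → up 121.9353 (V=31.3332), down 85.7680 (V=67.5005). Price 38.5803; hedge Δ=-1.0000, bond B=141.9153.
  t=2,j=1: stock 146.9100 → up 173.3538 (V=5.7265), down 121.9353 (V=31.3332). Price 12.0766; hedge Δ=-0.4980, bond B=85.2385.
  t=2,j=2: stock 208.8600 → up 246.4548 (V=0.0000), down 173.3538 (V=5.7265). Price 1.5150; hedge Δ=-0.0783, bond B=17.8765.
  t=1,j=0: stock 124.5000 → up 146.9100 (V=12.0766), down 103.3350 (V=38.5803). Price 18.1936; hedge Δ=-0.6082, bond B=93.9184.
  t=1,j=1: stock 177.0000 → up 208.8600 (V=1.5150), down 146.9100 (V=12.0766). Price 4.1968; hedge Δ=-0.1705, bond B=34.3730.
  t=0,j=0: stock 150.0000 → up 177.0000 (V=4.1968), down 124.5000 (V=18.1936). Price 7.5888; hedge Δ=-0.2666, bond B=47.5796.
As a check, the time-0 holding Δ(0,0)·S0 + B(0,0) comes to 7.5888 — exactly V0.

(0,0): Delta=-0.2666 Bond=47.5796
(1,0): Delta=-0.6082 Bond=93.9184
(1,1): Delta=-0.1705 Bond=34.3730
(2,0): Delta=-1.0000 Bond=141.9153
(2,1): Delta=-0.4980 Bond=85.2385
(2,2): Delta=-0.0783 Bond=17.8765
(3,0): Delta=-1.0000 Bond=153.2685
(3,1): Delta=-1.0000 Bond=153.2685
(3,2): Delta=-0.3568 Bond=67.5732
(3,3): Delta=0.0000 Bond=0.0000
V0=7.5888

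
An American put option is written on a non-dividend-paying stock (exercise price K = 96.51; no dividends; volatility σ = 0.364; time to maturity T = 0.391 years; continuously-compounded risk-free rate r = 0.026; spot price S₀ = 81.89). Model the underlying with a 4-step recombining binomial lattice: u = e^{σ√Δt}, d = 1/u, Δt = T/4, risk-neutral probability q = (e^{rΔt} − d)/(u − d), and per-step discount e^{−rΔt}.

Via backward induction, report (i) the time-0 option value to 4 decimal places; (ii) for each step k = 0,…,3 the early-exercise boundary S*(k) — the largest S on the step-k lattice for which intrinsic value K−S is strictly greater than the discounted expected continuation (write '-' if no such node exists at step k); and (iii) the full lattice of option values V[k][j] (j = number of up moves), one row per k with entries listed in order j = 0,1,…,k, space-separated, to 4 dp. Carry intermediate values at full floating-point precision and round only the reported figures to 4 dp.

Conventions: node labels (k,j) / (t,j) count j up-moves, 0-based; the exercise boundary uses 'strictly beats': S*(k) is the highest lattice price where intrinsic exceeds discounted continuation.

price = 17.0428
boundary = - - 65.2201 73.0813
tree:
17.0428
23.7135 9.9849
31.2899 15.7202 3.8919
38.3055 23.4287 7.5432 0.0000
44.5664 31.2899 14.6200 0.0000 0.0000

Δt=0.09775, u=1.12053, d=0.89243, q=0.48274, disc=e^(-rΔt)=0.99746
k=4 terminal: V=max(K-S,0) → 44.5664 31.2899 14.6200 0.0000 0.0000
k=3: j=0 S=58.2045 intr=38.3055 cont=38.0605 V=38.3055[EX]; j=1 S=73.0813 intr=23.4287 cont=23.1837 V=23.4287[EX]; j=2 S=91.7605 intr=4.7495 cont=7.5432 V=7.5432[hold]; j=3 S=115.2139 intr=0.0000 cont=0.0000 V=0.0000[hold]  S*(3)=73.0813
k=2: j=0 S=65.2201 intr=31.2899 cont=31.0449 V=31.2899[EX]; j=1 S=81.8900 intr=14.6200 cont=15.7202 V=15.7202[hold]; j=2 S=102.8206 intr=0.0000 cont=3.8919 V=3.8919[hold]  S*(2)=65.2201
k=1: j=0 S=73.0813 intr=23.4287 cont=23.7135 V=23.7135[hold]; j=1 S=91.7605 intr=4.7495 cont=9.9849 V=9.9849[hold]  S*(1)=-
k=0: j=0 S=81.8900 intr=14.6200 cont=17.0428 V=17.0428[hold]  S*(0)=-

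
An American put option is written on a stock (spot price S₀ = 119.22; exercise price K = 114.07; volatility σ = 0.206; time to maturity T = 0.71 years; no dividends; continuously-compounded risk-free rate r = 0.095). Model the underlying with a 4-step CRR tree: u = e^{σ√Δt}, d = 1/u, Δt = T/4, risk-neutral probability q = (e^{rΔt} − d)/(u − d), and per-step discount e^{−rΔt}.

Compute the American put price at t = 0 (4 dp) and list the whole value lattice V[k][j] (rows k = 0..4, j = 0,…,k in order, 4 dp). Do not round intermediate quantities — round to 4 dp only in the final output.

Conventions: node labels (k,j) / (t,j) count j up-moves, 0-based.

price = 3.5407
tree:
3.5407
7.1335 1.0023
13.8476 2.4051 0.0000
22.1791 5.7710 0.0000 0.0000
29.8179 13.8476 0.0000 0.0000 0.0000

Δt=0.17750  u=1.09067  d=0.91687  q=0.57616  discount=0.98328
step 4 (expiry): payoffs max(K−S,0) = 29.8179 13.8476 0.0000 0.0000 0.0000
k=3: (k=3,j=0): S=91.8909, K−S=22.1791, hold=20.2717 ⇒ V=22.1791 exercise | (k=3,j=1): S=109.3093, K−S=4.7607, hold=5.7710 ⇒ V=5.7710 continue | (k=3,j=2): S=130.0293, K−S=0.0000, hold=0.0000 ⇒ V=0.0000 continue | (k=3,j=3): S=154.6769, K−S=0.0000, hold=0.0000 ⇒ V=0.0000 continue
k=2: (k=2,j=0): S=100.2224, K−S=13.8476, hold=12.5125 ⇒ V=13.8476 exercise | (k=2,j=1): S=119.2200, K−S=0.0000, hold=2.4051 ⇒ V=2.4051 continue | (k=2,j=2): S=141.8187, K−S=0.0000, hold=0.0000 ⇒ V=0.0000 continue
k=1: (k=1,j=0): S=109.3093, K−S=4.7607, hold=7.1335 ⇒ V=7.1335 continue | (k=1,j=1): S=130.0293, K−S=0.0000, hold=1.0023 ⇒ V=1.0023 continue
k=0: (k=0,j=0): S=119.2200, K−S=0.0000, hold=3.5407 ⇒ V=3.5407 continue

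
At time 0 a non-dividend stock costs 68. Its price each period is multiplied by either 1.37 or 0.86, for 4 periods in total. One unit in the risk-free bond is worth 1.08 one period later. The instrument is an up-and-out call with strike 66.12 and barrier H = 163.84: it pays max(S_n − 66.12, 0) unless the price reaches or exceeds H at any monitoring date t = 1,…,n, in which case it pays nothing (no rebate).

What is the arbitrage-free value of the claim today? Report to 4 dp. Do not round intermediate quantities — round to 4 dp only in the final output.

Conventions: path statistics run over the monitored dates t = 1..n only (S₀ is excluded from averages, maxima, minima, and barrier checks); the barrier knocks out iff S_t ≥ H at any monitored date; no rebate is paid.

Set p* = 0.4314 (from d < R < u); the path-dependent value is the discounted p*-expectation over all price paths.
Enumerate all 2^4 = 16 price paths (U = up ×1.37, D = down ×0.86); each path with k up-moves has probability p*^k·(1−p*)^(4−k).
DDDD: M=58.4800, payoff=0.0000, prob=0.104547
UDDD: M=93.1600, payoff=0.0000, prob=0.079311
DUDD: M=80.1176, payoff=0.0000, prob=0.079311
UUDD: M=127.6292, payoff=28.2746, prob=0.060167
DDUD: M=68.9011, payoff=0.0000, prob=0.079311
UDUD: M=109.7611, payoff=28.2746, prob=0.060167
DUUD: M=109.7611, payoff=28.2746, prob=0.060167
UUUD: M=174.8520, payoff=0.0000, prob=0.045644
DDDU: M=59.2550, payoff=0.0000, prob=0.079311
UDDU: M=94.3946, payoff=28.2746, prob=0.060167
DUDU: M=94.3946, payoff=28.2746, prob=0.060167
UUDU: M=150.3727, payoff=84.2527, prob=0.045644
DDUU: M=94.3946, payoff=28.2746, prob=0.060167
UDUU: M=150.3727, payoff=84.2527, prob=0.045644
DUUU: M=150.3727, payoff=84.2527, prob=0.045644
UUUU: M=239.5472, payoff=0.0000, prob=0.034627
Price = Σ prob·payoff / R^4 = 21.744163 / 1.360489 = 15.9826

price = 15.9826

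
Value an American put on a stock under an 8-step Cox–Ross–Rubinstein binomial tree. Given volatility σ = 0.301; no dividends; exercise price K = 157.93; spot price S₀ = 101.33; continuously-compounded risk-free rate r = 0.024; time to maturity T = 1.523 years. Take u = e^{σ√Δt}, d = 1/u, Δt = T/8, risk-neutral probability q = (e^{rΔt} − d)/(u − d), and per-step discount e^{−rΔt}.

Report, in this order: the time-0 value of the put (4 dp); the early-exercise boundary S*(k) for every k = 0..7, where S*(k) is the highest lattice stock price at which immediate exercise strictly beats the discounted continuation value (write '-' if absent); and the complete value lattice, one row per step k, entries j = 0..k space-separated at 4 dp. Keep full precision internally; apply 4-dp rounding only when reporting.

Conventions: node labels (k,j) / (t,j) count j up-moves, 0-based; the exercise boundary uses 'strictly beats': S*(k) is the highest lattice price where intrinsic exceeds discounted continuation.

params: Δt=0.19037 u=1.14035 d=0.87693 q=0.48460 e^(-rΔt)=0.99544
t_8 payoffs: 122.4941 111.8495 98.0074 80.0072 56.6000 26.1614 0.0000 0.0000 0.0000
t_7: node(7,0) S=40.4092 payoff=117.5208 vs cont=116.8009 → 117.5208 [stop]  node(7,1) S=52.5477 payoff=105.3823 vs cont=104.6624 → 105.3823 [stop]  node(7,2) S=68.3325 payoff=89.5975 vs cont=88.8775 → 89.5975 [stop]  node(7,3) S=88.8589 payoff=69.0711 vs cont=68.3511 → 69.0711 [stop]  node(7,4) S=115.5513 payoff=42.3787 vs cont=41.6587 → 42.3787 [stop]  node(7,5) S=150.2618 payoff=7.6682 vs cont=13.4222 → 13.4222 [wait]  node(7,6) S=195.3990 payoff=0.0000 vs cont=0.0000 → 0.0000 [wait]  node(7,7) S=254.0951 payoff=0.0000 vs cont=0.0000 → 0.0000 [wait]  ⇒ S*(7)=115.5513
t_6: node(6,0) S=46.0805 payoff=111.8495 vs cont=111.1296 → 111.8495 [stop]  node(6,1) S=59.9226 payoff=98.0074 vs cont=97.2875 → 98.0074 [stop]  node(6,2) S=77.9228 payoff=80.0072 vs cont=79.2873 → 80.0072 [stop]  node(6,3) S=101.3300 payoff=56.6000 vs cont=55.8801 → 56.6000 [stop]  node(6,4) S=131.7686 payoff=26.1614 vs cont=28.2172 → 28.2172 [wait]  node(6,5) S=171.3506 payoff=0.0000 vs cont=6.8863 → 6.8863 [wait]  node(6,6) S=222.8226 payoff=0.0000 vs cont=0.0000 → 0.0000 [wait]  ⇒ S*(6)=101.3300
t_5: node(5,0) S=52.5477 payoff=105.3823 vs cont=104.6624 → 105.3823 [stop]  node(5,1) S=68.3325 payoff=89.5975 vs cont=88.8775 → 89.5975 [stop]  node(5,2) S=88.8589 payoff=69.0711 vs cont=68.3511 → 69.0711 [stop]  node(5,3) S=115.5513 payoff=42.3787 vs cont=42.6504 → 42.6504 [wait]  node(5,4) S=150.2618 payoff=7.6682 vs cont=17.7987 → 17.7987 [wait]  node(5,5) S=195.3990 payoff=0.0000 vs cont=3.5330 → 3.5330 [wait]  ⇒ S*(5)=88.8589
t_4: node(4,0) S=59.9226 payoff=98.0074 vs cont=97.2875 → 98.0074 [stop]  node(4,1) S=77.9228 payoff=80.0072 vs cont=79.2873 → 80.0072 [stop]  node(4,2) S=101.3300 payoff=56.6000 vs cont=56.0111 → 56.6000 [stop]  node(4,3) S=131.7686 payoff=26.1614 vs cont=30.4678 → 30.4678 [wait]  node(4,4) S=171.3506 payoff=0.0000 vs cont=10.8360 → 10.8360 [wait]  ⇒ S*(4)=101.3300
t_3: node(3,0) S=68.3325 payoff=89.5975 vs cont=88.8775 → 89.5975 [stop]  node(3,1) S=88.8589 payoff=69.0711 vs cont=68.3511 → 69.0711 [stop]  node(3,2) S=115.5513 payoff=42.3787 vs cont=43.7361 → 43.7361 [wait]  node(3,3) S=150.2618 payoff=7.6682 vs cont=20.8587 → 20.8587 [wait]  ⇒ S*(3)=88.8589
t_2: node(2,0) S=77.9228 payoff=80.0072 vs cont=79.2873 → 80.0072 [stop]  node(2,1) S=101.3300 payoff=56.6000 vs cont=56.5349 → 56.6000 [stop]  node(2,2) S=131.7686 payoff=26.1614 vs cont=32.5009 → 32.5009 [wait]  ⇒ S*(2)=101.3300
t_1: node(1,0) S=88.8589 payoff=69.0711 vs cont=68.3511 → 69.0711 [stop]  node(1,1) S=115.5513 payoff=42.3787 vs cont=44.7168 → 44.7168 [wait]  ⇒ S*(1)=88.8589
t_0: node(0,0) S=101.3300 payoff=56.6000 vs cont=57.0080 → 57.0080 [wait]  ⇒ S*(0)=-

price = 57.0080
boundary = - 88.8589 101.3300 88.8589 101.3300 88.8589 101.3300 115.5513
tree:
57.0080
69.0711 44.7168
80.0072 56.6000 32.5009
89.5975 69.0711 43.7361 20.8587
98.0074 80.0072 56.6000 30.4678 10.8360
105.3823 89.5975 69.0711 42.6504 17.7987 3.5330
111.8495 98.0074 80.0072 56.6000 28.2172 6.8863 0.0000
117.5208 105.3823 89.5975 69.0711 42.3787 13.4222 0.0000 0.0000
122.4941 111.8495 98.0074 80.0072 56.6000 26.1614 0.0000 0.0000 0.0000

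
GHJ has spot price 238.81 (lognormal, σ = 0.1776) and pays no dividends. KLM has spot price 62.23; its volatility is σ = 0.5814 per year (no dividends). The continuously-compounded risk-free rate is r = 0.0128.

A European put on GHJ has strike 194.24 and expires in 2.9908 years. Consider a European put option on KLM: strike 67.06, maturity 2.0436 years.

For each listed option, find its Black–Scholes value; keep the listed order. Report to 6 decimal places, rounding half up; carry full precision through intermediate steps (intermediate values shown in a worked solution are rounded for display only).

price(GHJ put K=194.24) = 7.785136
price(KLM put K=67.06) = 22.136864

[GHJ put K=194.24]
σ√T = 0.1776·√2.9908 = 0.307140
d₁ = (ln(S/K) + (r+σ²/2)T) / (σ√T) = (ln(238.81/194.24) + (0.0128+0.1776²/2)·2.9908) / 0.307140 = (0.206574 + 0.085450) / 0.307140 = 0.950783
d₂ = d₁ − σ√T = 0.950783 − 0.307140 = 0.643642
e^{−rT} = 0.962441
N(−d₁) = 0.170857,  N(−d₂) = 0.259904
price = K·e^{−rT}·N(−d₂) − S·N(−d₁) = 48.587588 − 40.802452 = 7.785136
[KLM put K=67.06]
σ√T = 0.5814·√2.0436 = 0.831138
d₁ = (ln(S/K) + (r+σ²/2)T) / (σ√T) = (ln(62.23/67.06) + (0.0128+0.5814²/2)·2.0436) / 0.831138 = (-0.074751 + 0.371553) / 0.831138 = 0.357104
d₂ = d₁ − σ√T = 0.357104 − 0.831138 = -0.474034
e^{−rT} = 0.974181
N(−d₁) = 0.360507,  N(−d₂) = 0.682262
price = K·e^{−rT}·N(−d₂) − S·N(−d₁) = 44.571217 − 22.434353 = 22.136864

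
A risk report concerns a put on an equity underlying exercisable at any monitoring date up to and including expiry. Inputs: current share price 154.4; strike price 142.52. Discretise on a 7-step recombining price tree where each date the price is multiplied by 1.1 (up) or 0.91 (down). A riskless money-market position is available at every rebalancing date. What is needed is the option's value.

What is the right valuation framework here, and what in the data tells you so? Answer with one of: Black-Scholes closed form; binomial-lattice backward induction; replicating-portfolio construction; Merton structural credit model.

Key observation: the defining feature is the embedded early-exercise option across 7 discrete dates on the spot-154.4 tree; pricing the strike-142.52 put means working backward with an exercise test at every node.

framework: binomial-lattice backward induction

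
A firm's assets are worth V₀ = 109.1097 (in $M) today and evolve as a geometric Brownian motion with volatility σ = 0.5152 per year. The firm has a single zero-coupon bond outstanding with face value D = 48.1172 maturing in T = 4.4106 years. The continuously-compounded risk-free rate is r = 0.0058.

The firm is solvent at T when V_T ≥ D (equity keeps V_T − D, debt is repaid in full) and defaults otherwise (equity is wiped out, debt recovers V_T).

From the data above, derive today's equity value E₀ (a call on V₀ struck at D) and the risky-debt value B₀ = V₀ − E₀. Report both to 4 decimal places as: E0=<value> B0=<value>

E0=71.0543 B0=38.0554

Apply the equity-as-call identities (strike 48.1172, horizon 4.4106 years):
d₁ = [ln(V₀/D) + (r + σ²/2)T] / (σ√T)
   = [ln(109.1097/48.1172) + (0.0058 + 0.5·0.5152²)·4.4106] / (0.5152·√4.4106)
   = [0.818714 + 0.610937] / 1.081994 = 1.321312
d₂ = d₁ − σ√T = 1.321312 − 1.081994 = 0.239318
N(d₁) = 0.906801,  N(d₂) = 0.594570,  e^(−rT) = 0.974743
E₀ = V₀·N(d₁) − D·e^(−rT)·N(d₂)
   = 109.1097·0.906801 − 48.1172·0.974743·0.594570 = 71.054326
B₀ = V₀ − E₀ = 109.1097 − 71.054326 = 38.055374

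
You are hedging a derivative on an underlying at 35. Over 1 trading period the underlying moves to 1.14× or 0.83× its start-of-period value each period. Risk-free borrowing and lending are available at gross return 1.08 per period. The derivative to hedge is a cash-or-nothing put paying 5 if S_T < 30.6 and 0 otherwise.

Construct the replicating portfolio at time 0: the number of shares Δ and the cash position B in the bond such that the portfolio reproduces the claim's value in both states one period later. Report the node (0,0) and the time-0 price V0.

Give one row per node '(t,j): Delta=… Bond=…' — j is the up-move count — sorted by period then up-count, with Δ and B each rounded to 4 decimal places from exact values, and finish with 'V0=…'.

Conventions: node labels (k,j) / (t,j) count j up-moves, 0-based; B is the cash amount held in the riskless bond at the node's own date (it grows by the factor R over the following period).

Under the risk-neutral measure, an up-move has probability p* = (R−d)/(u−d) = 0.8065 and values discount at R = 1.08.
Terminal payoffs: V(1,0)=5.0000, V(1,1)=0.0000
  t=0,j=0: stock 35.0000 → up 39.9000 (V=0.0000), down 29.0500 (V=5.0000). Price 0.8961; hedge Δ=-0.4608, bond B=17.0251.
Verification: the root portfolio costs Δ(0,0)·S0 + B(0,0) = 0.8961, matching V0.

(0,0): Delta=-0.4608 Bond=17.0251
V0=0.8961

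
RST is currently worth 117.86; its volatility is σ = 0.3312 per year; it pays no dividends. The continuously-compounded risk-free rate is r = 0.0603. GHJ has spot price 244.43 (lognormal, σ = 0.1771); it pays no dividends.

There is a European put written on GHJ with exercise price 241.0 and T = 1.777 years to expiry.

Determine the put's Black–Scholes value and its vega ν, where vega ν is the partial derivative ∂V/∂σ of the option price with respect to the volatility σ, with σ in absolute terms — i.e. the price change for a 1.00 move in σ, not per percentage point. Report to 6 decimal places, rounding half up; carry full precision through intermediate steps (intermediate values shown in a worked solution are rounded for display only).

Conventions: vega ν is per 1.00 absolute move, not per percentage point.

price = 10.476298
ν = 106.471651

σ√T = 0.1771·√1.777 = 0.236082
d₁ = (ln(S/K) + (r+σ²/2)T) / (σ√T) = (ln(244.43/241.0) + (0.0603+0.1771²/2)·1.777) / 0.236082 = (0.014132 + 0.135020) / 0.236082 = 0.631783
d₂ = d₁ − σ√T = 0.631783 − 0.236082 = 0.395701
e^{−rT} = 0.898388
N(−d₁) = 0.263764,  N(−d₂) = 0.346163
Put price V = K·e^{−rT}·N(−d₂) − S·N(−d₁) = 74.948207 − 64.471909 = 10.476298
φ(d₁) = (1/√(2π))·e^{−d₁²/2} = 0.326765
ν = S·φ(d₁)·√T = 106.471651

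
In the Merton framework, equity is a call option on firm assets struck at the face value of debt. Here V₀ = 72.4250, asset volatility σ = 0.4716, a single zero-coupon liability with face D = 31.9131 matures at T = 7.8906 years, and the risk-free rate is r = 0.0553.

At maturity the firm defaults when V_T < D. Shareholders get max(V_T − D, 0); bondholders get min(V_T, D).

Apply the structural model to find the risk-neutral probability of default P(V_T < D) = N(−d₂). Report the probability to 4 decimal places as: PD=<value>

PD=0.3876

Work the structural quantities from V₀ = 72.4250 against face 31.9131:
d₁ = [ln(V₀/D) + (r + σ²/2)T] / (σ√T)
   = [ln(72.4250/31.9131) + (0.0553 + 0.5·0.4716²)·7.8906] / (0.4716·√7.8906)
   = [0.819535 + 1.313811] / 1.324734 = 1.610395
d₂ = d₁ − σ√T = 1.610395 − 1.324734 = 0.285661
risk-neutral PD = N(−d₂) = N(-0.285661) = 0.387569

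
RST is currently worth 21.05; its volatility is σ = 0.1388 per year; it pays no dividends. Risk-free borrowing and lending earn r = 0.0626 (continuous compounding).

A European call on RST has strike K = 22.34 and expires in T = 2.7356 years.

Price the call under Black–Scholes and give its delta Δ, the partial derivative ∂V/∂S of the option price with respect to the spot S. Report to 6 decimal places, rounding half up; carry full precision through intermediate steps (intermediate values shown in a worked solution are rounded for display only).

price = 3.145522
Δ = 0.726297

σ√T = 0.1388·√2.7356 = 0.229570
d₁ = (ln(S/K) + (r+σ²/2)T) / (σ√T) = (ln(21.05/22.34) + (0.0626+0.1388²/2)·2.7356) / 0.229570 = (-0.059478 + 0.197600) / 0.229570 = 0.601653
d₂ = d₁ − σ√T = 0.601653 − 0.229570 = 0.372082
e^{−rT} = 0.842612
N(d₁) = 0.726297,  N(d₂) = 0.645084
Call price V = S·N(d₁) − K·e^{−rT}·N(d₂) = 15.288558 − 12.143036 = 3.145522
Δ = N(d₁) = 0.726297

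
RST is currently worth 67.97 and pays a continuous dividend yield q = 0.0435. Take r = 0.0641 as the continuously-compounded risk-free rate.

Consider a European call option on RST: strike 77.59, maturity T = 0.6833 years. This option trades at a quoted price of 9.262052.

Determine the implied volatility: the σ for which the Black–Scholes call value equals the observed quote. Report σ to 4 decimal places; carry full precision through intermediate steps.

sigma = 0.5674

At σ = 0.5674 the Black–Scholes value reproduces the quote:
σ√T = 0.5674·√0.6833 = 0.469024
d₁ = (ln(S/K) + (r−q+σ²/2)T) / (σ√T) = (ln(67.97/77.59) + (0.0641−0.0435+0.5674²/2)·0.6833) / 0.469024 = (-0.132372 + 0.124068) / 0.469024 = -0.017706
d₂ = d₁ − σ√T = -0.017706 − 0.469024 = -0.486730
e^{−rT} = 0.957146
e^{−qT} = 0.970714
N(d₁) = 0.492937,  N(d₂) = 0.313225
V = S·e^{−qT}·N(d₁) − K·e^{−rT}·N(d₂) = 32.523685 − 23.261634 = 9.262052 (the quoted price), and the Black–Scholes price is strictly increasing in σ, so σ is unique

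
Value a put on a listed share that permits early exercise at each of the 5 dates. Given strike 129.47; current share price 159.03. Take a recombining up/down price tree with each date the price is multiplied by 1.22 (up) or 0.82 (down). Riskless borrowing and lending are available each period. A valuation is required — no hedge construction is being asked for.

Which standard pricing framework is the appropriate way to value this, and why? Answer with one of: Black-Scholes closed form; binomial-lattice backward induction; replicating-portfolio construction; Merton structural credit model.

framework: binomial-lattice backward induction

Key observation: early exercise of the strike-129.47 put must be checked at each of the 5 dates (spot 159.03), which forces a node-by-node comparison of intrinsic and continuation value backward from expiry.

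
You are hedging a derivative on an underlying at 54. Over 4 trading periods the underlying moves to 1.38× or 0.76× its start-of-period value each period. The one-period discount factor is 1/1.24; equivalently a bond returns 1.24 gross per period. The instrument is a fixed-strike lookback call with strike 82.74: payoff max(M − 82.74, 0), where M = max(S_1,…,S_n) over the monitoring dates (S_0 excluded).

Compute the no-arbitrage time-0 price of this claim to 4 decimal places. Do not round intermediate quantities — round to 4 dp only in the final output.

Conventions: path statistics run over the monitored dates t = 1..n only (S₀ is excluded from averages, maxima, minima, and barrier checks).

Set p* = 0.7742 (from d < R < u); the path-dependent value is the discounted p*-expectation over all price paths.
Enumerate all 2^4 = 16 price paths (U = up ×1.38, D = down ×0.76); each path with k up-moves has probability p*^k·(1−p*)^(4−k).
DDDD: M=41.0400, payoff=0.0000, prob=0.002600
UDDD: M=74.5200, payoff=0.0000, prob=0.008914
DUDD: M=56.6352, payoff=0.0000, prob=0.008914
UUDD: M=102.8376, payoff=20.0976, prob=0.030561
DDUD: M=43.0428, payoff=0.0000, prob=0.008914
UDUD: M=78.1566, payoff=0.0000, prob=0.030561
DUUD: M=78.1566, payoff=0.0000, prob=0.030561
UUUD: M=141.9159, payoff=59.1759, prob=0.104782
DDDU: M=41.0400, payoff=0.0000, prob=0.008914
UDDU: M=74.5200, payoff=0.0000, prob=0.030561
DUDU: M=59.3990, payoff=0.0000, prob=0.030561
UUDU: M=107.8561, payoff=25.1161, prob=0.104782
DDUU: M=59.3990, payoff=0.0000, prob=0.030561
UDUU: M=107.8561, payoff=25.1161, prob=0.104782
DUUU: M=107.8561, payoff=25.1161, prob=0.104782
UUUU: M=195.8439, payoff=113.1039, prob=0.359251
Price = Σ prob·payoff / R^4 = 55.342577 / 2.364214 = 23.4084

price = 23.4084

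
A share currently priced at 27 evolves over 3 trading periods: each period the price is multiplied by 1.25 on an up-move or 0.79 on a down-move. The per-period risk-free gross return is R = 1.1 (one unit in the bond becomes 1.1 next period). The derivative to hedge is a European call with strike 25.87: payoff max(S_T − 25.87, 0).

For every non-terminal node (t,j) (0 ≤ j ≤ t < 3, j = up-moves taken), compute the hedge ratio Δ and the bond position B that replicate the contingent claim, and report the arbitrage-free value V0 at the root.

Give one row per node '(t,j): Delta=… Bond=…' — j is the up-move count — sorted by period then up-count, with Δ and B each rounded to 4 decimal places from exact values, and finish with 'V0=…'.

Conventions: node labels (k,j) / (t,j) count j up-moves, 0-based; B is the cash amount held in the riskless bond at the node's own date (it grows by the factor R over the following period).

No-arbitrage ⇒ martingale measure with p* = (R−d)/(u−d) = 0.6739.
At maturity the claim pays: V(3,0)=0.0000, V(3,1)=0.0000, V(3,2)=7.4581, V(3,3)=26.8644
Node (2,0) S=16.8507: V=(p*·0.0000+(1−p*)·0.0000)/1.1=0.0000; Δ=(0.0000−0.0000)/(21.0634−13.3121)=0.0000; B=V−Δ·S=0.0000
Node (2,1) S=26.6625: V=(p*·7.4581+(1−p*)·0.0000)/1.1=4.5692; Δ=(7.4581−0.0000)/(33.3281−21.0634)=0.6081; B=V−Δ·S=-11.6441
Node (2,2) S=42.1875: V=(p*·26.8644+(1−p*)·7.4581)/1.1=18.6693; Δ=(26.8644−7.4581)/(52.7344−33.3281)=1.0000; B=V−Δ·S=-23.5182
Node (1,0) S=21.3300: V=(p*·4.5692+(1−p*)·0.0000)/1.1=2.7993; Δ=(4.5692−0.0000)/(26.6625−16.8507)=0.4657; B=V−Δ·S=-7.1337
Node (1,1) S=33.7500: V=(p*·18.6693+(1−p*)·4.5692)/1.1=12.7922; Δ=(18.6693−4.5692)/(42.1875−26.6625)=0.9082; B=V−Δ·S=-17.8602
Node (0,0) S=27.0000: V=(p*·12.7922+(1−p*)·2.7993)/1.1=8.6670; Δ=(12.7922−2.7993)/(33.7500−21.3300)=0.8046; B=V−Δ·S=-13.0568
Check: Δ(0,0)·S0 + B(0,0) = 8.6670 = V0.

(0,0): Delta=0.8046 Bond=-13.0568
(1,0): Delta=0.4657 Bond=-7.1337
(1,1): Delta=0.9082 Bond=-17.8602
(2,0): Delta=0.0000 Bond=0.0000
(2,1): Delta=0.6081 Bond=-11.6441
(2,2): Delta=1.0000 Bond=-23.5182
V0=8.6670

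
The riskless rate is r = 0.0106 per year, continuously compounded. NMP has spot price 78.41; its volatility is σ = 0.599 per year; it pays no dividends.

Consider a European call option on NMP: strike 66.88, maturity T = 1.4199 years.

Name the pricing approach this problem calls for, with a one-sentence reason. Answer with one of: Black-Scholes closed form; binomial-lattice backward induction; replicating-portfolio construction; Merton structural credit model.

Key observation: everything needed for the exact continuous-time valuation of the European call on NMP (strike 66.88) is given, and no feature rules the closed form out.

framework: Black-Scholes closed form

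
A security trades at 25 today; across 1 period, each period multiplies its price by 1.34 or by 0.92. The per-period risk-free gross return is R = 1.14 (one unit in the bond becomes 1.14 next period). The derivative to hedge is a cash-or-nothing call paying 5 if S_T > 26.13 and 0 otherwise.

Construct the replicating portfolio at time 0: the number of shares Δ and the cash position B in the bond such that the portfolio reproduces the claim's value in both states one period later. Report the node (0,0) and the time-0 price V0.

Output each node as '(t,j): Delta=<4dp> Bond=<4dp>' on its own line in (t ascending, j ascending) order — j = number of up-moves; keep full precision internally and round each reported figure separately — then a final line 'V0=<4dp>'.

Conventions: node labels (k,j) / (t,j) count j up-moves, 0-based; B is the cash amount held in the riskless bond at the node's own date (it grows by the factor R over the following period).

(0,0): Delta=0.4762 Bond=-9.6074
V0=2.2974

Since d<R<u, set p* = (R−d)/(u−d) = 0.5238; price each node as the discounted p*-expectation of its children.
Expiry values: V(1,0)=0.0000, V(1,1)=5.0000
  t=0,j=0: stock 25.0000 → up 33.5000 (V=5.0000), down 23.0000 (V=0.0000). Price 2.2974; hedge Δ=0.4762, bond B=-9.6074.
Verification: the root portfolio costs Δ(0,0)·S0 + B(0,0) = 2.2974, matching V0.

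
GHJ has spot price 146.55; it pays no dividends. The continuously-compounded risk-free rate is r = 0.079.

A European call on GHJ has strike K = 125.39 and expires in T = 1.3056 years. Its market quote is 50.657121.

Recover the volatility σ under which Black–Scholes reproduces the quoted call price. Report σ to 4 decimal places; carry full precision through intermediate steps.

sigma = 0.5370

At σ = 0.5370 the Black–Scholes value reproduces the quote:
σ√T = 0.537·√1.3056 = 0.613592
d₁ = (ln(S/K) + (r+σ²/2)T) / (σ√T) = (ln(146.55/125.39) + (0.079+0.537²/2)·1.3056) / 0.613592 = (0.155938 + 0.291390) / 0.613592 = 0.729031
d₂ = d₁ − σ√T = 0.729031 − 0.613592 = 0.115440
e^{−rT} = 0.901999
N(d₁) = 0.767009,  N(d₂) = 0.545952
V = S·N(d₁) − K·e^{−rT}·N(d₂) = 112.405134 − 61.748013 = 50.657121 (the quoted price), and the Black–Scholes price is strictly increasing in σ, so σ is unique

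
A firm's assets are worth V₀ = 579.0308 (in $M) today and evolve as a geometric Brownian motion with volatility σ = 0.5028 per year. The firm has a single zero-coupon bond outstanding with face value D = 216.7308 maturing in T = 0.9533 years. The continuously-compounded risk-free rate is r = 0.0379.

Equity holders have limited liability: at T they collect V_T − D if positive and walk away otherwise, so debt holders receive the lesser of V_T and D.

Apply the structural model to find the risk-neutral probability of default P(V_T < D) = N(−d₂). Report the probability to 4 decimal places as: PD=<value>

Equity is a call on the firm's assets struck at D = 216.7308:
d₁ = [ln(V₀/D) + (r + σ²/2)T] / (σ√T)
   = [ln(579.0308/216.7308) + (0.0379 + 0.5·0.5028²)·0.9533] / (0.5028·√0.9533)
   = [0.982700 + 0.156631] / 0.490919 = 2.320811
d₂ = d₁ − σ√T = 2.320811 − 0.490919 = 1.829891
risk-neutral PD = N(−d₂) = N(-1.829891) = 0.033633

PD=0.0336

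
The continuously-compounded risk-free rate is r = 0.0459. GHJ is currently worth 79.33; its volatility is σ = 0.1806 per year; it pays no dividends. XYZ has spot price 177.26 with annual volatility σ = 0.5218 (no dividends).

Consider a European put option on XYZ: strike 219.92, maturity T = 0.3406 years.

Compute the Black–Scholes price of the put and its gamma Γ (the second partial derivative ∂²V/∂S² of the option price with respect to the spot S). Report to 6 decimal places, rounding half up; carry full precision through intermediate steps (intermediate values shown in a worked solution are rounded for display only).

σ√T = 0.5218·√0.3406 = 0.304527
d₁ = (ln(S/K) + (r+σ²/2)T) / (σ√T) = (ln(177.26/219.92) + (0.0459+0.5218²/2)·0.3406) / 0.304527 = (-0.215646 + 0.062002) / 0.304527 = -0.504533
d₂ = d₁ − σ√T = -0.504533 − 0.304527 = -0.809061
e^{−rT} = 0.984488
N(−d₁) = 0.693057,  N(−d₂) = 0.790760
Put price V = K·e^{−rT}·N(−d₂) − S·N(−d₁) = 171.206328 − 122.851230 = 48.355098
φ(d₁) = (1/√(2π))·e^{−d₁²/2} = 0.351265
Γ = φ(d₁) / (S·σ·√T) = 0.006507

price = 48.355098
Γ = 0.006507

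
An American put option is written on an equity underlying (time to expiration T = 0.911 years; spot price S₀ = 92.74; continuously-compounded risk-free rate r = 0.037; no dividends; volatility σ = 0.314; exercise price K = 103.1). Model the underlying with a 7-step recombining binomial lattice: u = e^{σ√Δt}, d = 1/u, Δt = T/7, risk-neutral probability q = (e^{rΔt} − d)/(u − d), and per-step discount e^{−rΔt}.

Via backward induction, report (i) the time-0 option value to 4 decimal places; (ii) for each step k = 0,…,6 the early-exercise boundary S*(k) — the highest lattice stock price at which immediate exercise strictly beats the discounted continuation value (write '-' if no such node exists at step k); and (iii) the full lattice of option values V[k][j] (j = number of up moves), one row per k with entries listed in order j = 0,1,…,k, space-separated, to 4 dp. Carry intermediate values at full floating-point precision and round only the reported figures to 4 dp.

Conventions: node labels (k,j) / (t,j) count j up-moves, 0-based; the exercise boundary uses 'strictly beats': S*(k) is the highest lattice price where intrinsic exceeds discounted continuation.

Δt=0.13014, u=1.11994, d=0.89290, q=0.49297, disc=e^(-rΔt)=0.99520
k=7 terminal: V=max(K-S,0) → 61.1338 50.4631 37.0792 20.2921 0.0000 0.0000 0.0000 0.0000
k=6: j=0 S=46.9997 intr=56.1003 cont=55.6051 V=56.1003[EX]; j=1 S=58.9503 intr=44.1497 cont=43.6545 V=44.1497[EX]; j=2 S=73.9395 intr=29.1605 cont=28.6653 V=29.1605[EX]; j=3 S=92.7400 intr=10.3600 cont=10.2393 V=10.3600[EX]; j=4 S=116.3209 intr=0.0000 cont=0.0000 V=0.0000[hold]; j=5 S=145.8977 intr=0.0000 cont=0.0000 V=0.0000[hold]; j=6 S=182.9950 intr=0.0000 cont=0.0000 V=0.0000[hold]  S*(6)=92.7400
k=5: j=0 S=52.6369 intr=50.4631 cont=49.9678 V=50.4631[EX]; j=1 S=66.0208 intr=37.0792 cont=36.5839 V=37.0792[EX]; j=2 S=82.8079 intr=20.2921 cont=19.7968 V=20.2921[EX]; j=3 S=103.8634 intr=0.0000 cont=5.2276 V=5.2276[hold]; j=4 S=130.2726 intr=0.0000 cont=0.0000 V=0.0000[hold]; j=5 S=163.3969 intr=0.0000 cont=0.0000 V=0.0000[hold]  S*(5)=82.8079
k=4: j=0 S=58.9503 intr=44.1497 cont=43.6545 V=44.1497[EX]; j=1 S=73.9395 intr=29.1605 cont=28.6653 V=29.1605[EX]; j=2 S=92.7400 intr=10.3600 cont=12.8039 V=12.8039[hold]; j=3 S=116.3209 intr=0.0000 cont=2.6378 V=2.6378[hold]; j=4 S=145.8977 intr=0.0000 cont=0.0000 V=0.0000[hold]  S*(4)=73.9395
k=3: j=0 S=66.0208 intr=37.0792 cont=36.5839 V=37.0792[EX]; j=1 S=82.8079 intr=20.2921 cont=20.9958 V=20.9958[hold]; j=2 S=103.8634 intr=0.0000 cont=7.7549 V=7.7549[hold]; j=3 S=130.2726 intr=0.0000 cont=1.3310 V=1.3310[hold]  S*(3)=66.0208
k=2: j=0 S=73.9395 intr=29.1605 cont=29.0105 V=29.1605[EX]; j=1 S=92.7400 intr=10.3600 cont=14.3989 V=14.3989[hold]; j=2 S=116.3209 intr=0.0000 cont=4.5661 V=4.5661[hold]  S*(2)=73.9395
k=1: j=0 S=82.8079 intr=20.2921 cont=21.7784 V=21.7784[hold]; j=1 S=103.8634 intr=0.0000 cont=9.5057 V=9.5057[hold]  S*(1)=-
k=0: j=0 S=92.7400 intr=10.3600 cont=15.6527 V=15.6527[hold]  S*(0)=-

price = 15.6527
boundary = - - 73.9395 66.0208 73.9395 82.8079 92.7400
tree:
15.6527
21.7784 9.5057
29.1605 14.3989 4.5661
37.0792 20.9958 7.7549 1.3310
44.1497 29.1605 12.8039 2.6378 0.0000
50.4631 37.0792 20.2921 5.2276 0.0000 0.0000
56.1003 44.1497 29.1605 10.3600 0.0000 0.0000 0.0000
61.1338 50.4631 37.0792 20.2921 0.0000 0.0000 0.0000 0.0000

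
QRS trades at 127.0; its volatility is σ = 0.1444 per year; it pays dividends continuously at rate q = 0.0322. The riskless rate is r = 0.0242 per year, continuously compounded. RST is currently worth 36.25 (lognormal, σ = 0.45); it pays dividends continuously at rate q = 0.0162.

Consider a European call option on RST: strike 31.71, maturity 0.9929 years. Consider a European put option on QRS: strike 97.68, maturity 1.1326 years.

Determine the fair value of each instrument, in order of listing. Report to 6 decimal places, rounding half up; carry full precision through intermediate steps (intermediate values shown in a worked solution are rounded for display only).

[RST call K=31.71]
σ√T = 0.45·√0.9929 = 0.448400
d₁ = (ln(S/K) + (r−q+σ²/2)T) / (σ√T) = (ln(36.25/31.71) + (0.0242−0.0162+0.45²/2)·0.9929) / 0.448400 = (0.133807 + 0.108474) / 0.448400 = 0.540325
d₂ = d₁ − σ√T = 0.540325 − 0.448400 = 0.091926
e^{−rT} = 0.976258
e^{−qT} = 0.984044
N(d₁) = 0.705514,  N(d₂) = 0.536621
price = S·e^{−qT}·N(d₁) − K·e^{−rT}·N(d₂) = 25.166787 − 16.612267 = 8.554520
[QRS put K=97.68]
σ√T = 0.1444·√1.1326 = 0.153676
d₁ = (ln(S/K) + (r−q+σ²/2)T) / (σ√T) = (ln(127.0/97.68) + (0.0242−0.0322+0.1444²/2)·1.1326) / 0.153676 = (0.262490 + 0.002747) / 0.153676 = 1.725955
d₂ = d₁ − σ√T = 1.725955 − 0.153676 = 1.572280
e^{−rT} = 0.972963
e^{−qT} = 0.964187
N(−d₁) = 0.042178,  N(−d₂) = 0.057943
price = K·e^{−rT}·N(−d₂) − S·e^{−qT}·N(−d₁) = 5.506834 − 5.164736 = 0.342098

price(RST call K=31.71) = 8.554520
price(QRS put K=97.68) = 0.342098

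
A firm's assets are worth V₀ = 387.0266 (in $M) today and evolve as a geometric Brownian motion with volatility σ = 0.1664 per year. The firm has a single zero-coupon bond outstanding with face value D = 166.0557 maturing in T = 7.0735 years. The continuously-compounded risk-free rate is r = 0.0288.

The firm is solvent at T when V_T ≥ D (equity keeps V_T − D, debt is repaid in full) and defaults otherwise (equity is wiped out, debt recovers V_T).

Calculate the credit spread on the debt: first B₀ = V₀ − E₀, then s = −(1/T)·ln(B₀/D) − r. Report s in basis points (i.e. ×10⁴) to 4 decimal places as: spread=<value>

With assets at 387.0266 and a single debt payment of 166.0557 at 7.0735 years:
d₁ = [ln(V₀/D) + (r + σ²/2)T] / (σ√T)
   = [ln(387.0266/166.0557) + (0.0288 + 0.5·0.1664²)·7.0735] / (0.1664·√7.0735)
   = [0.846170 + 0.301646] / 0.442558 = 2.593592
d₂ = d₁ − σ√T = 2.593592 − 0.442558 = 2.151034
N(d₁) = 0.995251,  N(d₂) = 0.984263,  e^(−rT) = 0.815693
E₀ = V₀·N(d₁) − D·e^(−rT)·N(d₂)
   = 387.0266·0.995251 − 166.0557·0.815693·0.984263 = 251.869652
B₀ = V₀ − E₀ = 387.0266 − 251.869652 = 135.156948
spread = −(1/T)·ln(B₀/D) − r = −(1/7.0735)·ln(135.156948/166.0557) − 0.0288 = 0.00030675
in basis points: 0.00030675 × 10⁴ = 3.0675 bp

spread=3.0675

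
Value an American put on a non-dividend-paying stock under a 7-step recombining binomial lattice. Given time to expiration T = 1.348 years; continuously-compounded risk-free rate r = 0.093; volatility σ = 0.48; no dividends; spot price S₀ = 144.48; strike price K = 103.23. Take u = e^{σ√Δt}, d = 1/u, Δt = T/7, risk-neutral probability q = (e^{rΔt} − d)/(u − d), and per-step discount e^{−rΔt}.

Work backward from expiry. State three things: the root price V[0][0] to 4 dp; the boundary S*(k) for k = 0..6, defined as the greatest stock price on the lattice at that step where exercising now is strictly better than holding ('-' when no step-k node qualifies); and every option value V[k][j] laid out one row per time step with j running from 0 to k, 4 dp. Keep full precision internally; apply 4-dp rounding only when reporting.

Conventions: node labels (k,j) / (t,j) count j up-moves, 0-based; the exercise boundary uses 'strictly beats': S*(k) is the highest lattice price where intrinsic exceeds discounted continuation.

Δt=0.19257, u=1.23447, d=0.81007, q=0.49011, disc=e^(-rΔt)=0.98225
k=7 terminal: V=max(K-S,0) → 70.1584 52.8321 26.4283 0.0000 0.0000 0.0000 0.0000 0.0000
k=6: j=0 S=40.8257 intr=62.4043 cont=60.5720 V=62.4043[EX]; j=1 S=62.2145 intr=41.0155 cont=39.1832 V=41.0155[EX]; j=2 S=94.8090 intr=8.4210 cont=13.2363 V=13.2363[hold]; j=3 S=144.4800 intr=0.0000 cont=0.0000 V=0.0000[hold]; j=4 S=220.1739 intr=0.0000 cont=0.0000 V=0.0000[hold]; j=5 S=335.5242 intr=0.0000 cont=0.0000 V=0.0000[hold]; j=6 S=511.3071 intr=0.0000 cont=0.0000 V=0.0000[hold]  S*(6)=62.2145
k=5: j=0 S=50.3979 intr=52.8321 cont=50.9998 V=52.8321[EX]; j=1 S=76.8017 intr=26.4283 cont=26.9142 V=26.9142[hold]; j=2 S=117.0385 intr=0.0000 cont=6.6292 V=6.6292[hold]; j=3 S=178.3556 intr=0.0000 cont=0.0000 V=0.0000[hold]; j=4 S=271.7971 intr=0.0000 cont=0.0000 V=0.0000[hold]; j=5 S=414.1930 intr=0.0000 cont=0.0000 V=0.0000[hold]  S*(5)=50.3979
k=4: j=0 S=62.2145 intr=41.0155 cont=39.4171 V=41.0155[EX]; j=1 S=94.8090 intr=8.4210 cont=16.6710 V=16.6710[hold]; j=2 S=144.4800 intr=0.0000 cont=3.3201 V=3.3201[hold]; j=3 S=220.1739 intr=0.0000 cont=0.0000 V=0.0000[hold]; j=4 S=335.5242 intr=0.0000 cont=0.0000 V=0.0000[hold]  S*(4)=62.2145
k=3: j=0 S=76.8017 intr=26.4283 cont=28.5677 V=28.5677[hold]; j=1 S=117.0385 intr=0.0000 cont=9.9478 V=9.9478[hold]; j=2 S=178.3556 intr=0.0000 cont=1.6628 V=1.6628[hold]; j=3 S=271.7971 intr=0.0000 cont=0.0000 V=0.0000[hold]  S*(3)=-
k=2: j=0 S=94.8090 intr=8.4210 cont=19.0967 V=19.0967[hold]; j=1 S=144.4800 intr=0.0000 cont=5.7827 V=5.7827[hold]; j=2 S=220.1739 intr=0.0000 cont=0.8328 V=0.8328[hold]  S*(2)=-
k=1: j=0 S=117.0385 intr=0.0000 cont=12.3482 V=12.3482[hold]; j=1 S=178.3556 intr=0.0000 cont=3.2971 V=3.2971[hold]  S*(1)=-
k=0: j=0 S=144.4800 intr=0.0000 cont=7.7717 V=7.7717[hold]  S*(0)=-

price = 7.7717
boundary = - - - - 62.2145 50.3979 62.2145
tree:
7.7717
12.3482 3.2971
19.0967 5.7827 0.8328
28.5677 9.9478 1.6628 0.0000
41.0155 16.6710 3.3201 0.0000 0.0000
52.8321 26.9142 6.6292 0.0000 0.0000 0.0000
62.4043 41.0155 13.2363 0.0000 0.0000 0.0000 0.0000
70.1584 52.8321 26.4283 0.0000 0.0000 0.0000 0.0000 0.0000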